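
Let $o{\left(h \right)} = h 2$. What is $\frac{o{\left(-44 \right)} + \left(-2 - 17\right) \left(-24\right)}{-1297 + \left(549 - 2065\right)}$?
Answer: $- \frac{368}{2813} \approx -0.13082$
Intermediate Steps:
$o{\left(h \right)} = 2 h$
$\frac{o{\left(-44 \right)} + \left(-2 - 17\right) \left(-24\right)}{-1297 + \left(549 - 2065\right)} = \frac{2 \left(-44\right) + \left(-2 - 17\right) \left(-24\right)}{-1297 + \left(549 - 2065\right)} = \frac{-88 - -456}{-1297 + \left(549 - 2065\right)} = \frac{-88 + 456}{-1297 - 1516} = \frac{368}{-2813} = 368 \left(- \frac{1}{2813}\right) = - \frac{368}{2813}$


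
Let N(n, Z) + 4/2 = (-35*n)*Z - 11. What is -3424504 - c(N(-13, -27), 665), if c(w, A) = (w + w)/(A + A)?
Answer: -2277282862/665 ≈ -3.4245e+6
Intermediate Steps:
N(n, Z) = -13 - 35*Z*n (N(n, Z) = -2 + ((-35*n)*Z - 11) = -2 + (-35*Z*n - 11) = -2 + (-11 - 35*Z*n) = -13 - 35*Z*n)
c(w, A) = w/A (c(w, A) = (2*w)/((2*A)) = (2*w)*(1/(2*A)) = w/A)
-3424504 - c(N(-13, -27), 665) = -3424504 - (-13 - 35*(-27)*(-13))/665 = -3424504 - (-13 - 12285)/665 = -3424504 - (-12298)/665 = -3424504 - 1*(-12298/665) = -3424504 + 12298/665 = -2277282862/665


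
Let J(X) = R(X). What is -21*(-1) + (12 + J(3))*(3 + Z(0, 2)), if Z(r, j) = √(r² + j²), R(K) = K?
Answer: 96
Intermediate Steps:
Z(r, j) = √(j² + r²)
J(X) = X
-21*(-1) + (12 + J(3))*(3 + Z(0, 2)) = -21*(-1) + (12 + 3)*(3 + √(2² + 0²)) = 21 + 15*(3 + √(4 + 0)) = 21 + 15*(3 + √4) = 21 + 15*(3 + 2) = 21 + 15*5 = 21 + 75 = 96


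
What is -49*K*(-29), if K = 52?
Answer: 73892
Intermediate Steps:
-49*K*(-29) = -49*52*(-29) = -2548*(-29) = 73892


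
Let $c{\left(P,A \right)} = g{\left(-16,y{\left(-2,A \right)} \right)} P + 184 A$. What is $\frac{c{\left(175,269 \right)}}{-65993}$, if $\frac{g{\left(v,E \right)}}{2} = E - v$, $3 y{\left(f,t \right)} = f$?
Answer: $- \frac{164588}{197979} \approx -0.83134$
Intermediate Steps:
$y{\left(f,t \right)} = \frac{f}{3}$
$g{\left(v,E \right)} = - 2 v + 2 E$ ($g{\left(v,E \right)} = 2 \left(E - v\right) = - 2 v + 2 E$)
$c{\left(P,A \right)} = 184 A + \frac{92 P}{3}$ ($c{\left(P,A \right)} = \left(\left(-2\right) \left(-16\right) + 2 \cdot \frac{1}{3} \left(-2\right)\right) P + 184 A = \left(32 + 2 \left(- \frac{2}{3}\right)\right) P + 184 A = \left(32 - \frac{4}{3}\right) P + 184 A = \frac{92 P}{3} + 184 A = 184 A + \frac{92 P}{3}$)
$\frac{c{\left(175,269 \right)}}{-65993} = \frac{184 \cdot 269 + \frac{92}{3} \cdot 175}{-65993} = \left(49496 + \frac{16100}{3}\right) \left(- \frac{1}{65993}\right) = \frac{164588}{3} \left(- \frac{1}{65993}\right) = - \frac{164588}{197979}$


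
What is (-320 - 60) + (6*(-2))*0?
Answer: -380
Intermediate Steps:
(-320 - 60) + (6*(-2))*0 = -380 - 12*0 = -380 + 0 = -380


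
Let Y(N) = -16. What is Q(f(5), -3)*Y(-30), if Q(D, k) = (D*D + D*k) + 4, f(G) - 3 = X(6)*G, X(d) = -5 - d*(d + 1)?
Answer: -872384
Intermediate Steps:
X(d) = -5 - d*(1 + d)
f(G) = 3 - 47*G (f(G) = 3 + (-5 - 1*6 - 1*6**2)*G = 3 + (-5 - 6 - 1*36)*G = 3 + (-5 - 6 - 36)*G = 3 - 47*G)
Q(D, k) = 4 + D**2 + D*k (Q(D, k) = (D**2 + D*k) + 4 = 4 + D**2 + D*k)
Q(f(5), -3)*Y(-30) = (4 + (3 - 47*5)**2 + (3 - 47*5)*(-3))*(-16) = (4 + (3 - 235)**2 + (3 - 235)*(-3))*(-16) = (4 + (-232)**2 - 232*(-3))*(-16) = (4 + 53824 + 696)*(-16) = 54524*(-16) = -872384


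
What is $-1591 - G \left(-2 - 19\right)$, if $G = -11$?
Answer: $-1822$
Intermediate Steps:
$-1591 - G \left(-2 - 19\right) = -1591 - - 11 \left(-2 - 19\right) = -1591 - \left(-11\right) \left(-21\right) = -1591 - 231 = -1822$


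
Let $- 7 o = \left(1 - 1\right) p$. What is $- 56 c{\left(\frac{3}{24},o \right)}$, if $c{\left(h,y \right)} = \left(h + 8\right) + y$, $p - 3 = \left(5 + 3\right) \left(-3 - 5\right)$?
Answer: $-455$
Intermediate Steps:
$p = -61$ ($p = 3 + \left(5 + 3\right) \left(-3 - 5\right) = 3 + 8 \left(-8\right) = 3 - 64 = -61$)
$o = 0$ ($o = - \frac{\left(1 - 1\right) \left(-61\right)}{7} = - \frac{0 \left(-61\right)}{7} = \left(- \frac{1}{7}\right) 0 = 0$)
$c{\left(h,y \right)} = 8 + h + y$ ($c{\left(h,y \right)} = \left(8 + h\right) + y = 8 + h + y$)
$- 56 c{\left(\frac{3}{24},o \right)} = - 56 \left(8 + \frac{3}{24} + 0\right) = - 56 \left(8 + 3 \cdot \frac{1}{24} + 0\right) = - 56 \left(8 + \frac{1}{8} + 0\right) = \left(-56\right) \frac{65}{8} = -455$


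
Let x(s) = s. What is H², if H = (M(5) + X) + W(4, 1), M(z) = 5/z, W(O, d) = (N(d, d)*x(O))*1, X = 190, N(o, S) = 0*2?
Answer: 36481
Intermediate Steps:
N(o, S) = 0
W(O, d) = 0 (W(O, d) = (0*O)*1 = 0*1 = 0)
H = 191 (H = (5/5 + 190) + 0 = (5*(⅕) + 190) + 0 = (1 + 190) + 0 = 191 + 0 = 191)
H² = 191² = 36481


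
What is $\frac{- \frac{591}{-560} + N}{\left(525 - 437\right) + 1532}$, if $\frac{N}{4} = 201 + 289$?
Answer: $\frac{1098191}{907200} \approx 1.2105$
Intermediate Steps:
$N = 1960$ ($N = 4 \left(201 + 289\right) = 4 \cdot 490 = 1960$)
$\frac{- \frac{591}{-560} + N}{\left(525 - 437\right) + 1532} = \frac{- \frac{591}{-560} + 1960}{\left(525 - 437\right) + 1532} = \frac{\left(-591\right) \left(- \frac{1}{560}\right) + 1960}{\left(525 - 437\right) + 1532} = \frac{\frac{591}{560} + 1960}{88 + 1532} = \frac{1}{1620} \cdot \frac{1098191}{560} = \frac{1098191}{907200}$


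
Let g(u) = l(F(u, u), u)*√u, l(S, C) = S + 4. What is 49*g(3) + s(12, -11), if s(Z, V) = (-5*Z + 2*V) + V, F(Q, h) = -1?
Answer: -93 + 147*√3 ≈ 161.61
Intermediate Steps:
l(S, C) = 4 + S
g(u) = 3*√u (g(u) = (4 - 1)*√u = 3*√u)
s(Z, V) = -5*Z + 3*V
49*g(3) + s(12, -11) = 49*(3*√3) + (-5*12 + 3*(-11)) = 147*√3 + (-60 - 33) = 147*√3 - 93 = -93 + 147*√3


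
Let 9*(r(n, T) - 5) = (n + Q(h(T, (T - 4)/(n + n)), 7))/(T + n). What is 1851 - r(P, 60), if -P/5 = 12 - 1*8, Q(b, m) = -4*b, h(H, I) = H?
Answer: 33241/18 ≈ 1846.7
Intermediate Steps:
P = -20 (P = -5*(12 - 1*8) = -5*(12 - 8) = -5*4 = -20)
r(n, T) = 5 + (n - 4*T)/(9*(T + n)) (r(n, T) = 5 + ((n - 4*T)/(T + n))/9 = 5 + (n - 4*T)/(9*(T + n)))
1851 - r(P, 60) = 1851 - (41*60 + 46*(-20))/(9*(60 - 20)) = 1851 - (2460 - 920)/(9*40) = 1851 - 1540/(9*40) = 1851 - 1*77/18 = 1851 - 77/18 = 33241/18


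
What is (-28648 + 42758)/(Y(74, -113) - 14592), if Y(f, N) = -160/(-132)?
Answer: -232815/240748 ≈ -0.96705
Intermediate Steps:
Y(f, N) = 40/33 (Y(f, N) = -160*(-1/132) = 40/33)
(-28648 + 42758)/(Y(74, -113) - 14592) = (-28648 + 42758)/(40/33 - 14592) = 14110/(-481496/33) = 14110*(-33/481496) = -232815/240748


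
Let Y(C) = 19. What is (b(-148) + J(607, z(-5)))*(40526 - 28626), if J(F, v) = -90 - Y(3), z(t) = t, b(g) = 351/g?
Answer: -49036925/37 ≈ -1.3253e+6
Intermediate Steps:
J(F, v) = -109 (J(F, v) = -90 - 1*19 = -90 - 19 = -109)
(b(-148) + J(607, z(-5)))*(40526 - 28626) = (351/(-148) - 109)*(40526 - 28626) = (351*(-1/148) - 109)*11900 = (-351/148 - 109)*11900 = -16483/148*11900 = -49036925/37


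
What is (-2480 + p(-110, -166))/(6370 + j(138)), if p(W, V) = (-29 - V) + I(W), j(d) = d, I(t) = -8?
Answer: -2351/6508 ≈ -0.36125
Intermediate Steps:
p(W, V) = -37 - V (p(W, V) = (-29 - V) - 8 = -37 - V)
(-2480 + p(-110, -166))/(6370 + j(138)) = (-2480 + (-37 - 1*(-166)))/(6370 + 138) = (-2480 + (-37 + 166))/6508 = (-2480 + 129)*(1/6508) = -2351*1/6508 = -2351/6508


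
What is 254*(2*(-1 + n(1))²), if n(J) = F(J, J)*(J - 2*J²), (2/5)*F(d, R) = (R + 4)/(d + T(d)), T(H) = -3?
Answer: 56007/4 ≈ 14002.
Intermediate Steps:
F(d, R) = 5*(4 + R)/(2*(-3 + d)) (F(d, R) = 5*((R + 4)/(d - 3))/2 = 5*((4 + R)/(-3 + d))/2 = 5*(4 + R)/(2*(-3 + d)))
n(J) = 5*(4 + J)*(J - 2*J²)/(2*(-3 + J)) (n(J) = (5*(4 + J)/(2*(-3 + J)))*(J - 2*J²) = 5*(4 + J)*(J - 2*J²)/(2*(-3 + J)))
254*(2*(-1 + n(1))²) = 254*(2*(-1 - 5*1*(-1 + 2*1)*(4 + 1)/(-6 + 2*1))²) = 254*(2*(-1 - 5*1*(-1 + 2)*5/(-6 + 2))²) = 254*(2*(-1 - 5*1*1*5/(-4))²) = 254*(2*(-1 - 5*1*(-¼)*1*5)²) = 254*(2*(-1 + 25/4)²) = 254*(2*(21/4)²) = 254*(2*(441/16)) = 254*(441/8) = 56007/4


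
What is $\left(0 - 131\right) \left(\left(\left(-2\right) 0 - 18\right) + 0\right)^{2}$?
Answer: $-42444$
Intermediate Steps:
$\left(0 - 131\right) \left(\left(\left(-2\right) 0 - 18\right) + 0\right)^{2} = - 131 \left(\left(0 - 18\right) + 0\right)^{2} = - 131 \left(-18 + 0\right)^{2} = - 131 \left(-18\right)^{2} = \left(-131\right) 324 = -42444$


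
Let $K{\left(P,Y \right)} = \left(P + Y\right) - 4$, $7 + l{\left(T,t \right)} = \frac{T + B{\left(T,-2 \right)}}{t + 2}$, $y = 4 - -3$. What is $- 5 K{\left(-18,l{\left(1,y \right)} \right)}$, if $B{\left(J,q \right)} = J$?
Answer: $\frac{1295}{9} \approx 143.89$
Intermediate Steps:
$y = 7$ ($y = 4 + 3 = 7$)
$l{\left(T,t \right)} = -7 + \frac{2 T}{2 + t}$ ($l{\left(T,t \right)} = -7 + \frac{T + T}{t + 2} = -7 + \frac{2 T}{2 + t}$)
$K{\left(P,Y \right)} = -4 + P + Y$
$- 5 K{\left(-18,l{\left(1,y \right)} \right)} = - 5 \left(-4 - 18 + \frac{-14 - 49 + 2 \cdot 1}{2 + 7}\right) = - 5 \left(-4 - 18 + \frac{-14 - 49 + 2}{9}\right) = - 5 \left(-4 - 18 + \frac{1}{9} \left(-61\right)\right) = - 5 \left(-4 - 18 - \frac{61}{9}\right) = \left(-5\right) \left(- \frac{259}{9}\right) = \frac{1295}{9}$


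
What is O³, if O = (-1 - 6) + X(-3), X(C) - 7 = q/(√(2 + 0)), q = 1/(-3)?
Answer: -√2/108 ≈ -0.013095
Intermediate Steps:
q = -⅓ (q = 1*(-⅓) = -⅓ ≈ -0.33333)
X(C) = 7 - √2/6 (X(C) = 7 - 1/(3*√(2 + 0)) = 7 - √2/2/3 = 7 - √2/6)
O = -√2/6 (O = (-1 - 6) + (7 - √2/6) = -7 + (7 - √2/6) = -√2/6 ≈ -0.23570)
O³ = (-√2/6)³ = -√2/108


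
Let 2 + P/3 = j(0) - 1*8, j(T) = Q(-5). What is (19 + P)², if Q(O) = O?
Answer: 676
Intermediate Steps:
j(T) = -5
P = -45 (P = -6 + 3*(-5 - 1*8) = -6 + 3*(-5 - 8) = -6 + 3*(-13) = -6 - 39 = -45)
(19 + P)² = (19 - 45)² = (-26)² = 676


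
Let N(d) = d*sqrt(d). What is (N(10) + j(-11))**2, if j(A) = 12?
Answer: 1144 + 240*sqrt(10) ≈ 1902.9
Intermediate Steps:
N(d) = d**(3/2)
(N(10) + j(-11))**2 = (10**(3/2) + 12)**2 = (10*sqrt(10) + 12)**2 = (12 + 10*sqrt(10))**2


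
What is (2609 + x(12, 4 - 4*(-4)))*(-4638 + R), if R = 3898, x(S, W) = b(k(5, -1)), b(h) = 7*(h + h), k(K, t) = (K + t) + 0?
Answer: -1972100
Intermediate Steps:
k(K, t) = K + t
b(h) = 14*h (b(h) = 7*(2*h) = 14*h)
x(S, W) = 56 (x(S, W) = 14*(5 - 1) = 14*4 = 56)
(2609 + x(12, 4 - 4*(-4)))*(-4638 + R) = (2609 + 56)*(-4638 + 3898) = 2665*(-740) = -1972100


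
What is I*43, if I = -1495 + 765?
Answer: -31390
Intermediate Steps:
I = -730
I*43 = -730*43 = -31390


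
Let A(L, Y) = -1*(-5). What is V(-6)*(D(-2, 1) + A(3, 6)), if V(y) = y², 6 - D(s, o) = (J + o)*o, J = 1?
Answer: 324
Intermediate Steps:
D(s, o) = 6 - o*(1 + o) (D(s, o) = 6 - (1 + o)*o = 6 - o*(1 + o))
A(L, Y) = 5
V(-6)*(D(-2, 1) + A(3, 6)) = (-6)²*((6 - 1*1 - 1*1²) + 5) = 36*((6 - 1 - 1*1) + 5) = 36*((6 - 1 - 1) + 5) = 36*(4 + 5) = 36*9 = 324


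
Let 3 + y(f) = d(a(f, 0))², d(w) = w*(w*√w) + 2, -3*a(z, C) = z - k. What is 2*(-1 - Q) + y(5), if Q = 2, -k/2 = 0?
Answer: -4340/243 + 100*I*√15/27 ≈ -17.86 + 14.344*I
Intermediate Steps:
k = 0 (k = -2*0 = 0)
a(z, C) = -z/3 (a(z, C) = -(z - 1*0)/3 = -(z + 0)/3 = -z/3)
d(w) = 2 + w^(5/2) (d(w) = w*w^(3/2) + 2 = w^(5/2) + 2 = 2 + w^(5/2))
y(f) = -3 + (2 + √3*(-f)^(5/2)/27)² (y(f) = -3 + (2 + (-f/3)^(5/2))² = -3 + (2 + √3*(-f)^(5/2)/27)²)
2*(-1 - Q) + y(5) = 2*(-1 - 1*2) + (-3 + (54 + √3*(-1*5)^(5/2))²/729) = 2*(-1 - 2) + (-3 + (54 + √3*(-5)^(5/2))²/729) = 2*(-3) + (-3 + (54 + √3*(25*I*√5))²/729) = -6 + (-3 + (54 + 25*I*√15)²/729) = -9 + (54 + 25*I*√15)²/729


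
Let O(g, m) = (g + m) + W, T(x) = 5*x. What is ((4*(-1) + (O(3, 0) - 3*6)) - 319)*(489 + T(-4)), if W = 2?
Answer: -157584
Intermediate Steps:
O(g, m) = 2 + g + m (O(g, m) = (g + m) + 2 = 2 + g + m)
((4*(-1) + (O(3, 0) - 3*6)) - 319)*(489 + T(-4)) = ((4*(-1) + ((2 + 3 + 0) - 3*6)) - 319)*(489 + 5*(-4)) = ((-4 + (5 - 18)) - 319)*(489 - 20) = ((-4 - 13) - 319)*469 = (-17 - 319)*469 = -336*469 = -157584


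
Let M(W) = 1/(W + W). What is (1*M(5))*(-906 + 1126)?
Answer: 22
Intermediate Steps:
M(W) = 1/(2*W)
(1*M(5))*(-906 + 1126) = (1*((½)/5))*(-906 + 1126) = (1*((½)*(⅕)))*220 = (1*(⅒))*220 = (⅒)*220 = 22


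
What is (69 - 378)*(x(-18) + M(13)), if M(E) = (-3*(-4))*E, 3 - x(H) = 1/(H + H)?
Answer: -589675/12 ≈ -49140.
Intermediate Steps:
x(H) = 3 - 1/(2*H) (x(H) = 3 - 1/(H + H) = 3 - 1/(2*H))
M(E) = 12*E
(69 - 378)*(x(-18) + M(13)) = (69 - 378)*((3 - ½/(-18)) + 12*13) = -309*((3 - ½*(-1/18)) + 156) = -309*((3 + 1/36) + 156) = -309*(109/36 + 156) = -309*5725/36 = -589675/12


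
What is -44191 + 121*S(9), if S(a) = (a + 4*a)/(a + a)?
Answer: -87777/2 ≈ -43889.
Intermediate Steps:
S(a) = 5/2 (S(a) = (5*a)/((2*a)) = (5*a)*(1/(2*a)) = 5/2)
-44191 + 121*S(9) = -44191 + 121*(5/2) = -44191 + 605/2 = -87777/2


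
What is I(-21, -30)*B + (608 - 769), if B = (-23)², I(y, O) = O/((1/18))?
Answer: -285821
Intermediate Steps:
I(y, O) = 18*O (I(y, O) = O/((1*(1/18))) = O/(1/18) = O*18 = 18*O)
B = 529
I(-21, -30)*B + (608 - 769) = (18*(-30))*529 + (608 - 769) = -540*529 - 161 = -285660 - 161 = -285821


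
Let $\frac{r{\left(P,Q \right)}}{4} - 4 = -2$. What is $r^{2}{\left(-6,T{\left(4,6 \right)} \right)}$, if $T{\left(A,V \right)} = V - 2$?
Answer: $64$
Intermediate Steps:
$T{\left(A,V \right)} = -2 + V$ ($T{\left(A,V \right)} = V - 2 = -2 + V$)
$r{\left(P,Q \right)} = 8$ ($r{\left(P,Q \right)} = 16 + 4 \left(-2\right) = 16 - 8 = 8$)
$r^{2}{\left(-6,T{\left(4,6 \right)} \right)} = 8^{2} = 64$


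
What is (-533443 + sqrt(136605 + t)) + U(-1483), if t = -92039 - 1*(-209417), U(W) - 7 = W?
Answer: -534919 + sqrt(253983) ≈ -5.3442e+5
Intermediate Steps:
U(W) = 7 + W
t = 117378 (t = -92039 + 209417 = 117378)
(-533443 + sqrt(136605 + t)) + U(-1483) = (-533443 + sqrt(136605 + 117378)) + (7 - 1483) = (-533443 + sqrt(253983)) - 1476 = -534919 + sqrt(253983)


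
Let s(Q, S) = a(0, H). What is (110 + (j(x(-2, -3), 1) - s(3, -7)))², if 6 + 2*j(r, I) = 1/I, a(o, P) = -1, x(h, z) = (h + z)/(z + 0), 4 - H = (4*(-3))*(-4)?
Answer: 47089/4 ≈ 11772.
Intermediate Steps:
H = -44 (H = 4 - 4*(-3)*(-4) = 4 - (-12)*(-4) = 4 - 1*48 = 4 - 48 = -44)
x(h, z) = (h + z)/z
s(Q, S) = -1
j(r, I) = -3 + 1/(2*I)
(110 + (j(x(-2, -3), 1) - s(3, -7)))² = (110 + ((-3 + (½)/1) - 1*(-1)))² = (110 + ((-3 + (½)*1) + 1))² = (110 + ((-3 + ½) + 1))² = (110 + (-5/2 + 1))² = (110 - 3/2)² = (217/2)² = 47089/4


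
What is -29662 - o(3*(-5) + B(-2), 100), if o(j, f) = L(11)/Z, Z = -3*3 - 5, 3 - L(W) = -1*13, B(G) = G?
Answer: -207626/7 ≈ -29661.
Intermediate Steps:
L(W) = 16 (L(W) = 3 - (-1)*13 = 3 - 1*(-13) = 3 + 13 = 16)
Z = -14 (Z = -9 - 5 = -14)
o(j, f) = -8/7 (o(j, f) = 16/(-14) = 16*(-1/14) = -8/7)
-29662 - o(3*(-5) + B(-2), 100) = -29662 - 1*(-8/7) = -29662 + 8/7 = -207626/7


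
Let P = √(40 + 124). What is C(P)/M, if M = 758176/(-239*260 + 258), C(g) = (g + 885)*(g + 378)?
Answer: -5177883527/189544 - 39078483*√41/189544 ≈ -28638.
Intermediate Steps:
P = 2*√41 (P = √164 = 2*√41 ≈ 12.806)
C(g) = (378 + g)*(885 + g) (C(g) = (885 + g)*(378 + g) = (378 + g)*(885 + g))
M = -379088/30941 (M = 758176/(-62140 + 258) = 758176/(-61882) = 758176*(-1/61882) = -379088/30941 ≈ -12.252)
C(P)/M = (334530 + (2*√41)² + 1263*(2*√41))/(-379088/30941) = (334530 + 164 + 2526*√41)*(-30941/379088) = (334694 + 2526*√41)*(-30941/379088) = -5177883527/189544 - 39078483*√41/189544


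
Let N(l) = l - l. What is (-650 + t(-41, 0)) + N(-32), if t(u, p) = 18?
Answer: -632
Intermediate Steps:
N(l) = 0
(-650 + t(-41, 0)) + N(-32) = (-650 + 18) + 0 = -632 + 0 = -632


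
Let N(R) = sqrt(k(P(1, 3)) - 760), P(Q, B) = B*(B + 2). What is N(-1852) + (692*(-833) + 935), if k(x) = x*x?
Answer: -575501 + I*sqrt(535) ≈ -5.755e+5 + 23.13*I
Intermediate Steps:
P(Q, B) = B*(2 + B)
k(x) = x**2
N(R) = I*sqrt(535) (N(R) = sqrt((3*(2 + 3))**2 - 760) = sqrt((3*5)**2 - 760) = sqrt(15**2 - 760) = sqrt(225 - 760) = sqrt(-535) = I*sqrt(535))
N(-1852) + (692*(-833) + 935) = I*sqrt(535) + (692*(-833) + 935) = I*sqrt(535) + (-576436 + 935) = I*sqrt(535) - 575501 = -575501 + I*sqrt(535)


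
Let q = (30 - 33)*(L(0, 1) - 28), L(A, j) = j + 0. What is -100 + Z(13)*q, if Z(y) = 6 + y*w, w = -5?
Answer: -4879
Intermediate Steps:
L(A, j) = j
Z(y) = 6 - 5*y (Z(y) = 6 + y*(-5) = 6 - 5*y)
q = 81 (q = (30 - 33)*(1 - 28) = -3*(-27) = 81)
-100 + Z(13)*q = -100 + (6 - 5*13)*81 = -100 + (6 - 65)*81 = -100 - 59*81 = -100 - 4779 = -4879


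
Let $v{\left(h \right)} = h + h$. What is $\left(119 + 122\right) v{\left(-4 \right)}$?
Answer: $-1928$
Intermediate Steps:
$v{\left(h \right)} = 2 h$
$\left(119 + 122\right) v{\left(-4 \right)} = \left(119 + 122\right) 2 \left(-4\right) = 241 \left(-8\right) = -1928$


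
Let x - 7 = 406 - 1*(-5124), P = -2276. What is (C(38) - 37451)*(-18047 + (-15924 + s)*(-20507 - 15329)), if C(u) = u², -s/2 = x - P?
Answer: -40709793362271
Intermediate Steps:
x = 5537 (x = 7 + (406 - 1*(-5124)) = 7 + (406 + 5124) = 7 + 5530 = 5537)
s = -15626 (s = -2*(5537 - 1*(-2276)) = -2*(5537 + 2276) = -2*7813 = -15626)
(C(38) - 37451)*(-18047 + (-15924 + s)*(-20507 - 15329)) = (38² - 37451)*(-18047 + (-15924 - 15626)*(-20507 - 15329)) = (1444 - 37451)*(-18047 - 31550*(-35836)) = -36007*(-18047 + 1130625800) = -36007*1130607753 = -40709793362271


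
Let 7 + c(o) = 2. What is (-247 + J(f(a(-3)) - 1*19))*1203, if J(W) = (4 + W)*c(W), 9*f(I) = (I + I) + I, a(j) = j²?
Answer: -224961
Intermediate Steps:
f(I) = I/3 (f(I) = ((I + I) + I)/9 = (2*I + I)/9 = (3*I)/9 = I/3)
c(o) = -5 (c(o) = -7 + 2 = -5)
J(W) = -20 - 5*W (J(W) = (4 + W)*(-5) = -20 - 5*W)
(-247 + J(f(a(-3)) - 1*19))*1203 = (-247 + (-20 - 5*((⅓)*(-3)² - 1*19)))*1203 = (-247 + (-20 - 5*((⅓)*9 - 19)))*1203 = (-247 + (-20 - 5*(3 - 19)))*1203 = (-247 + (-20 - 5*(-16)))*1203 = (-247 + (-20 + 80))*1203 = (-247 + 60)*1203 = -187*1203 = -224961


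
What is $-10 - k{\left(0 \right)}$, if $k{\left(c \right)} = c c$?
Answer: $-10$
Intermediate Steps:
$k{\left(c \right)} = c^{2}$
$-10 - k{\left(0 \right)} = -10 - 0^{2} = -10 - 0 = -10 + 0 = -10$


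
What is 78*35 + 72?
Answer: 2802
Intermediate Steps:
78*35 + 72 = 2730 + 72 = 2802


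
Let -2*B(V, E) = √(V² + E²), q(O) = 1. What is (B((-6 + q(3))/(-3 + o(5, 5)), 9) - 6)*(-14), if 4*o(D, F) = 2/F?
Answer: 84 + 7*√70621/29 ≈ 148.15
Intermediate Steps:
o(D, F) = 1/(2*F) (o(D, F) = (2/F)/4 = 1/(2*F))
B(V, E) = -√(E² + V²)/2 (B(V, E) = -√(V² + E²)/2 = -√(E² + V²)/2)
(B((-6 + q(3))/(-3 + o(5, 5)), 9) - 6)*(-14) = (-√(9² + ((-6 + 1)/(-3 + (½)/5))²)/2 - 6)*(-14) = (-√(81 + (-5/(-3 + (½)*(⅕)))²)/2 - 6)*(-14) = (-√(81 + (-5/(-3 + ⅒))²)/2 - 6)*(-14) = (-√(81 + (-5/(-29/10))²)/2 - 6)*(-14) = (-√(81 + (-5*(-10/29))²)/2 - 6)*(-14) = (-√(81 + (50/29)²)/2 - 6)*(-14) = (-√(81 + 2500/841)/2 - 6)*(-14) = (-√70621/58 - 6)*(-14) = (-6 - √70621/58)*(-14) = 84 + 7*√70621/29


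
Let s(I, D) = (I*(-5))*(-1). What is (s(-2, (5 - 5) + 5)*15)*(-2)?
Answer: 300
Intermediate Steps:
s(I, D) = 5*I (s(I, D) = -5*I*(-1) = 5*I)
(s(-2, (5 - 5) + 5)*15)*(-2) = ((5*(-2))*15)*(-2) = -10*15*(-2) = -150*(-2) = 300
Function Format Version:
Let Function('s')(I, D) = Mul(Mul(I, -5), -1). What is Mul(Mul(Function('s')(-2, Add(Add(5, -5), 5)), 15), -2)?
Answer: 300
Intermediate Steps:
Function('s')(I, D) = Mul(5, I) (Function('s')(I, D) = Mul(Mul(-5, I), -1) = Mul(5, I))
Mul(Mul(Function('s')(-2, Add(Add(5, -5), 5)), 15), -2) = Mul(Mul(Mul(5, -2), 15), -2) = Mul(Mul(-10, 15), -2) = Mul(-150, -2) = 300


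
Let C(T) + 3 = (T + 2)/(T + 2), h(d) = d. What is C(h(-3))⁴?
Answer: 16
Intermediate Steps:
C(T) = -2 (C(T) = -3 + (T + 2)/(T + 2) = -3 + (2 + T)/(2 + T) = -3 + 1 = -2)
C(h(-3))⁴ = (-2)⁴ = 16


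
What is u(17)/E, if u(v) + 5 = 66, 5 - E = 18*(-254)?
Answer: 61/4577 ≈ 0.013328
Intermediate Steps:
E = 4577 (E = 5 - 18*(-254) = 5 - 1*(-4572) = 5 + 4572 = 4577)
u(v) = 61 (u(v) = -5 + 66 = 61)
u(17)/E = 61/4577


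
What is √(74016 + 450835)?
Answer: √524851 ≈ 724.47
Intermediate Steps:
√(74016 + 450835) = √524851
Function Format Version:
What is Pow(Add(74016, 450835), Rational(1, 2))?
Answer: Pow(524851, Rational(1, 2)) ≈ 724.47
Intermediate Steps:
Pow(Add(74016, 450835), Rational(1, 2)) = Pow(524851, Rational(1, 2))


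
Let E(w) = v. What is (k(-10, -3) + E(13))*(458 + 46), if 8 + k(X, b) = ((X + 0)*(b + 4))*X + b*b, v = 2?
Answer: 51912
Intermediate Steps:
E(w) = 2
k(X, b) = -8 + b² + X²*(4 + b) (k(X, b) = -8 + (((X + 0)*(b + 4))*X + b*b) = -8 + ((X*(4 + b))*X + b²) = -8 + (X²*(4 + b) + b²) = -8 + (b² + X²*(4 + b)) = -8 + b² + X²*(4 + b))
(k(-10, -3) + E(13))*(458 + 46) = ((-8 + (-3)² + 4*(-10)² - 3*(-10)²) + 2)*(458 + 46) = ((-8 + 9 + 4*100 - 3*100) + 2)*504 = ((-8 + 9 + 400 - 300) + 2)*504 = (101 + 2)*504 = 103*504 = 51912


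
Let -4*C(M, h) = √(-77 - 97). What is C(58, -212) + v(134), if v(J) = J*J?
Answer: 17956 - I*√174/4 ≈ 17956.0 - 3.2977*I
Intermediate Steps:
C(M, h) = -I*√174/4 (C(M, h) = -√(-77 - 97)/4 = -I*√174/4)
v(J) = J²
C(58, -212) + v(134) = -I*√174/4 + 134² = -I*√174/4 + 17956 = 17956 - I*√174/4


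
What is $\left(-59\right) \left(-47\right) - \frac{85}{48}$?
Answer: $\frac{133019}{48} \approx 2771.2$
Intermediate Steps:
$\left(-59\right) \left(-47\right) - \frac{85}{48} = 2773 - \frac{85}{48} = \frac{133019}{48}$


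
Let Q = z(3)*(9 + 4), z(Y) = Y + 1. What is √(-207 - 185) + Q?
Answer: 52 + 14*I*√2 ≈ 52.0 + 19.799*I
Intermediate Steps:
z(Y) = 1 + Y
Q = 52 (Q = (1 + 3)*(9 + 4) = 4*13 = 52)
√(-207 - 185) + Q = √(-207 - 185) + 52 = √(-392) + 52 = 14*I*√2 + 52 = 52 + 14*I*√2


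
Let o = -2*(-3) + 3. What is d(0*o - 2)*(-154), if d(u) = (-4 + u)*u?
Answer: -1848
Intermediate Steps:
o = 9 (o = 6 + 3 = 9)
d(u) = u*(-4 + u)
d(0*o - 2)*(-154) = ((0*9 - 2)*(-4 + (0*9 - 2)))*(-154) = ((0 - 2)*(-4 + (0 - 2)))*(-154) = -2*(-4 - 2)*(-154) = -2*(-6)*(-154) = 12*(-154) = -1848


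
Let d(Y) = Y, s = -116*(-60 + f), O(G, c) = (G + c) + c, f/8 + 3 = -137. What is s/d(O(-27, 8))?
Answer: -136880/11 ≈ -12444.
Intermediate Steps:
f = -1120 (f = -24 + 8*(-137) = -24 - 1096 = -1120)
O(G, c) = G + 2*c
s = 136880 (s = -116*(-60 - 1120) = -116*(-1180) = 136880)
s/d(O(-27, 8)) = 136880/(-27 + 2*8) = 136880/(-27 + 16) = 136880/(-11) = 136880*(-1/11) = -136880/11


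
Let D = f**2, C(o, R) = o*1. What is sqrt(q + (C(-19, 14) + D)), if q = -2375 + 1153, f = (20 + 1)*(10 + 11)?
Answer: 2*sqrt(48310) ≈ 439.59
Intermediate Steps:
C(o, R) = o
f = 441 (f = 21*21 = 441)
D = 194481 (D = 441**2 = 194481)
q = -1222
sqrt(q + (C(-19, 14) + D)) = sqrt(-1222 + (-19 + 194481)) = sqrt(-1222 + 194462) = sqrt(193240) = 2*sqrt(48310)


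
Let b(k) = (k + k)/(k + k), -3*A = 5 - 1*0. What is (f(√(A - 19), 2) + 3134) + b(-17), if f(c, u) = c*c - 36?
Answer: 9235/3 ≈ 3078.3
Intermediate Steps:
A = -5/3 (A = -(5 - 1*0)/3 = -(5 + 0)/3 = -⅓*5 = -5/3 ≈ -1.6667)
b(k) = 1 (b(k) = (2*k)/((2*k)) = (2*k)*(1/(2*k)) = 1)
f(c, u) = -36 + c² (f(c, u) = c² - 36 = -36 + c²)
(f(√(A - 19), 2) + 3134) + b(-17) = ((-36 + (√(-5/3 - 19))²) + 3134) + 1 = ((-36 + (√(-62/3))²) + 3134) + 1 = ((-36 + (I*√186/3)²) + 3134) + 1 = ((-36 - 62/3) + 3134) + 1 = (-170/3 + 3134) + 1 = 9232/3 + 1 = 9235/3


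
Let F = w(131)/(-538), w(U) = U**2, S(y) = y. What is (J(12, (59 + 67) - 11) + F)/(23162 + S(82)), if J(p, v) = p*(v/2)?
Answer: 354059/12505272 ≈ 0.028313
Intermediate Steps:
J(p, v) = p*v/2 (J(p, v) = p*(v*(1/2)) = p*(v/2) = p*v/2)
F = -17161/538 (F = 131**2/(-538) = 17161*(-1/538) = -17161/538 ≈ -31.898)
(J(12, (59 + 67) - 11) + F)/(23162 + S(82)) = ((1/2)*12*((59 + 67) - 11) - 17161/538)/(23162 + 82) = ((1/2)*12*(126 - 11) - 17161/538)/23244 = ((1/2)*12*115 - 17161/538)*(1/23244) = (690 - 17161/538)*(1/23244) = (354059/538)*(1/23244) = 354059/12505272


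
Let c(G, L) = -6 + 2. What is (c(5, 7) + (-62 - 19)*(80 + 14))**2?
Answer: 58033924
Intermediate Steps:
c(G, L) = -4
(c(5, 7) + (-62 - 19)*(80 + 14))**2 = (-4 + (-62 - 19)*(80 + 14))**2 = (-4 - 81*94)**2 = (-4 - 7614)**2 = (-7618)**2 = 58033924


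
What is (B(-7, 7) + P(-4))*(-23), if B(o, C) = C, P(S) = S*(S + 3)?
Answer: -253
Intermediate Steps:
P(S) = S*(3 + S)
(B(-7, 7) + P(-4))*(-23) = (7 - 4*(3 - 4))*(-23) = (7 - 4*(-1))*(-23) = (7 + 4)*(-23) = 11*(-23) = -253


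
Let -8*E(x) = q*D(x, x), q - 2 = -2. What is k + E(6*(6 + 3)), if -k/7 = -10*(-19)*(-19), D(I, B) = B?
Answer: 25270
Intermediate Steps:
q = 0 (q = 2 - 2 = 0)
E(x) = 0 (E(x) = -0*x = -⅛*0 = 0)
k = 25270 (k = -7*(-10*(-19))*(-19) = -1330*(-19) = -7*(-3610) = 25270)
k + E(6*(6 + 3)) = 25270 + 0 = 25270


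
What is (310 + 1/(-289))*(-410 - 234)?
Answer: -57695316/289 ≈ -1.9964e+5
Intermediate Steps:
(310 + 1/(-289))*(-410 - 234) = (310 - 1/289)*(-644) = (89589/289)*(-644) = -57695316/289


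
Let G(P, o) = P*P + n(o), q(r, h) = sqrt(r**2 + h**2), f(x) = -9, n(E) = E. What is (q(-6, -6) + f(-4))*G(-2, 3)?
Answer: -63 + 42*sqrt(2) ≈ -3.6030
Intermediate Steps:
q(r, h) = sqrt(h**2 + r**2)
G(P, o) = o + P**2 (G(P, o) = P*P + o = P**2 + o = o + P**2)
(q(-6, -6) + f(-4))*G(-2, 3) = (sqrt((-6)**2 + (-6)**2) - 9)*(3 + (-2)**2) = (sqrt(36 + 36) - 9)*(3 + 4) = (sqrt(72) - 9)*7 = (6*sqrt(2) - 9)*7 = (-9 + 6*sqrt(2))*7 = -63 + 42*sqrt(2)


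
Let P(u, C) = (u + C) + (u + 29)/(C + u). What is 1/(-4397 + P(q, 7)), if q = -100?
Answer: -93/417499 ≈ -0.00022276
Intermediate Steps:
P(u, C) = C + u + (29 + u)/(C + u) (P(u, C) = (C + u) + (29 + u)/(C + u) = C + u + (29 + u)/(C + u))
1/(-4397 + P(q, 7)) = 1/(-4397 + (29 - 100 + 7² + (-100)² + 2*7*(-100))/(7 - 100)) = 1/(-4397 + (29 - 100 + 49 + 10000 - 1400)/(-93)) = 1/(-4397 - 1/93*8578) = 1/(-4397 - 8578/93) = 1/(-417499/93) = -93/417499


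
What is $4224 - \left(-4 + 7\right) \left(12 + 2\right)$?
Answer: $4182$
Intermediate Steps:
$4224 - \left(-4 + 7\right) \left(12 + 2\right) = 4224 - 3 \cdot 14 = 4224 - 42 = 4182$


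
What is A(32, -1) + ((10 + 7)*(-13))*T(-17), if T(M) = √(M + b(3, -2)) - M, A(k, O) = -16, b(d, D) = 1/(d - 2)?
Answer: -3773 - 884*I ≈ -3773.0 - 884.0*I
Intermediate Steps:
b(d, D) = 1/(-2 + d)
T(M) = √(1 + M) - M (T(M) = √(M + 1/(-2 + 3)) - M = √(M + 1/1) - M = √(M + 1) - M = √(1 + M) - M)
A(32, -1) + ((10 + 7)*(-13))*T(-17) = -16 + ((10 + 7)*(-13))*(√(1 - 17) - 1*(-17)) = -16 + (17*(-13))*(√(-16) + 17) = -16 - 221*(4*I + 17) = -16 - 221*(17 + 4*I) = -16 + (-3757 - 884*I) = -3773 - 884*I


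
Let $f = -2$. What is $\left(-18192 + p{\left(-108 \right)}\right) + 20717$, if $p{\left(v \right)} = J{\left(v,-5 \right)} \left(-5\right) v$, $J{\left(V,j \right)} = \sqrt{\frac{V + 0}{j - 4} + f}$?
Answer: $2525 + 540 \sqrt{10} \approx 4232.6$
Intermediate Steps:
$J{\left(V,j \right)} = \sqrt{-2 + \frac{V}{-4 + j}}$ ($J{\left(V,j \right)} = \sqrt{\frac{V + 0}{j - 4} - 2} = \sqrt{\frac{V}{-4 + j} - 2} = \sqrt{-2 + \frac{V}{-4 + j}}$)
$p{\left(v \right)} = - 5 v \sqrt{-2 - \frac{v}{9}}$ ($p{\left(v \right)} = \sqrt{\frac{8 + v - -10}{-4 - 5}} \left(-5\right) v = \sqrt{\frac{8 + v + 10}{-9}} \left(-5\right) v = \sqrt{- \frac{18 + v}{9}} \left(-5\right) v = \sqrt{-2 - \frac{v}{9}} \left(-5\right) v = - 5 \sqrt{-2 - \frac{v}{9}} v = - 5 v \sqrt{-2 - \frac{v}{9}}$)
$\left(-18192 + p{\left(-108 \right)}\right) + 20717 = \left(-18192 - - 180 \sqrt{-18 - -108}\right) + 20717 = \left(-18192 - - 180 \sqrt{-18 + 108}\right) + 20717 = \left(-18192 - - 180 \sqrt{90}\right) + 20717 = \left(-18192 - - 180 \cdot 3 \sqrt{10}\right) + 20717 = \left(-18192 + 540 \sqrt{10}\right) + 20717 = 2525 + 540 \sqrt{10}$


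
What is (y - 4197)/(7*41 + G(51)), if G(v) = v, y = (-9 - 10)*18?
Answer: -4539/338 ≈ -13.429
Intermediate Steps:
y = -342 (y = -19*18 = -342)
(y - 4197)/(7*41 + G(51)) = (-342 - 4197)/(7*41 + 51) = -4539/(287 + 51) = -4539/338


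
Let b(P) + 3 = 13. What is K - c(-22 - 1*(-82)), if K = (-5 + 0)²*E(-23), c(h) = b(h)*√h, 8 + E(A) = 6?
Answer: -50 - 20*√15 ≈ -127.46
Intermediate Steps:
b(P) = 10 (b(P) = -3 + 13 = 10)
E(A) = -2 (E(A) = -8 + 6 = -2)
c(h) = 10*√h
K = -50 (K = (-5 + 0)²*(-2) = (-5)²*(-2) = 25*(-2) = -50)
K - c(-22 - 1*(-82)) = -50 - 10*√(-22 - 1*(-82)) = -50 - 10*√(-22 + 82) = -50 - 10*√60 = -50 - 10*2*√15 = -50 - 20*√15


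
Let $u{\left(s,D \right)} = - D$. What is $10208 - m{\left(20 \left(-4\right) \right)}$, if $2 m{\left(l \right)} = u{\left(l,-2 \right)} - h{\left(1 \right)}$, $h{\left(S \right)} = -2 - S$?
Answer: $\frac{20411}{2} \approx 10206.0$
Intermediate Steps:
$m{\left(l \right)} = \frac{5}{2}$ ($m{\left(l \right)} = \frac{\left(-1\right) \left(-2\right) - \left(-2 - 1\right)}{2} = \frac{2 - \left(-2 - 1\right)}{2} = \frac{2 - -3}{2} = \frac{2 + 3}{2} = \frac{1}{2} \cdot 5 = \frac{5}{2}$)
$10208 - m{\left(20 \left(-4\right) \right)} = 10208 - \frac{5}{2} = \frac{20411}{2}$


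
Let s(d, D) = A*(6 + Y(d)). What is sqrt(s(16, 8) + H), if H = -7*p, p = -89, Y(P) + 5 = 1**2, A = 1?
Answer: 25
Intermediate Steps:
Y(P) = -4 (Y(P) = -5 + 1**2 = -5 + 1 = -4)
H = 623 (H = -7*(-89) = 623)
s(d, D) = 2 (s(d, D) = 1*(6 - 4) = 1*2 = 2)
sqrt(s(16, 8) + H) = sqrt(2 + 623) = sqrt(625) = 25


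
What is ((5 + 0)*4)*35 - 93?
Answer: 607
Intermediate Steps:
((5 + 0)*4)*35 - 93 = (5*4)*35 - 93 = 20*35 - 93 = 700 - 93 = 607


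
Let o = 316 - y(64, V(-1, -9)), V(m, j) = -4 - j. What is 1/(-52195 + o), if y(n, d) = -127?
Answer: -1/51752 ≈ -1.9323e-5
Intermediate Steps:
o = 443 (o = 316 - 1*(-127) = 316 + 127 = 443)
1/(-52195 + o) = 1/(-52195 + 443) = 1/(-51752) = -1/51752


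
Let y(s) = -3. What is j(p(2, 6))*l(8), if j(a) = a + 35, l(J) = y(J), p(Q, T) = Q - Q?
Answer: -105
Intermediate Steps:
p(Q, T) = 0
l(J) = -3
j(a) = 35 + a
j(p(2, 6))*l(8) = (35 + 0)*(-3) = 35*(-3) = -105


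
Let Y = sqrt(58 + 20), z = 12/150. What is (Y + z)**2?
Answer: 48754/625 + 4*sqrt(78)/25 ≈ 79.419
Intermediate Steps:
z = 2/25 (z = 12*(1/150) = 2/25 ≈ 0.080000)
Y = sqrt(78) ≈ 8.8318
(Y + z)**2 = (sqrt(78) + 2/25)**2 = (2/25 + sqrt(78))**2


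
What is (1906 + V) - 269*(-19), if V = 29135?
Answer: 36152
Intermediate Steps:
(1906 + V) - 269*(-19) = (1906 + 29135) - 269*(-19) = 31041 + 5111 = 36152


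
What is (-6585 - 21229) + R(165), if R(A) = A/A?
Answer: -27813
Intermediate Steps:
R(A) = 1
(-6585 - 21229) + R(165) = (-6585 - 21229) + 1 = -27814 + 1 = -27813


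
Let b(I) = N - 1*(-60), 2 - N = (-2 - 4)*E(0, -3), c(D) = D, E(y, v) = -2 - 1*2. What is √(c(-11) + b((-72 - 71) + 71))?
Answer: 3*√3 ≈ 5.1962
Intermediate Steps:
E(y, v) = -4 (E(y, v) = -2 - 2 = -4)
N = -22 (N = 2 - (-2 - 4)*(-4) = 2 - (-6)*(-4) = 2 - 1*24 = 2 - 24 = -22)
b(I) = 38 (b(I) = -22 - 1*(-60) = -22 + 60 = 38)
√(c(-11) + b((-72 - 71) + 71)) = √(-11 + 38) = √27 = 3*√3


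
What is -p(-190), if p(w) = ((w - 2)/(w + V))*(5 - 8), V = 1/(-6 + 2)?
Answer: 2304/761 ≈ 3.0276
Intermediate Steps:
V = -¼ (V = 1/(-4) = -¼ ≈ -0.25000)
p(w) = -3*(-2 + w)/(-¼ + w) (p(w) = ((w - 2)/(w - ¼))*(5 - 8) = ((-2 + w)/(-¼ + w))*(-3) = -3*(-2 + w)/(-¼ + w))
-p(-190) = -12*(2 - 1*(-190))/(-1 + 4*(-190)) = -12*(2 + 190)/(-1 - 760) = -12*192/(-761) = -12*(-1)*192/761 = -1*(-2304/761) = 2304/761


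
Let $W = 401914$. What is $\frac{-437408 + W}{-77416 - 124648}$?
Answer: $\frac{17747}{101032} \approx 0.17566$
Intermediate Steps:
$\frac{-437408 + W}{-77416 - 124648} = \frac{-437408 + 401914}{-77416 - 124648} = - \frac{35494}{-202064} = \left(-35494\right) \left(- \frac{1}{202064}\right) = \frac{17747}{101032}$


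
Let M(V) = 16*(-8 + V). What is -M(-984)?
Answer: 15872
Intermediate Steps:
M(V) = -128 + 16*V
-M(-984) = -(-128 + 16*(-984)) = -(-128 - 15744) = -1*(-15872) = 15872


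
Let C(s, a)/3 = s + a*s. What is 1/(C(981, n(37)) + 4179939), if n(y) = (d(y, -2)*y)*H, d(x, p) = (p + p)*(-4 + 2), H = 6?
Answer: 1/9409650 ≈ 1.0627e-7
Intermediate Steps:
d(x, p) = -4*p (d(x, p) = (2*p)*(-2) = -4*p)
n(y) = 48*y (n(y) = ((-4*(-2))*y)*6 = (8*y)*6 = 48*y)
C(s, a) = 3*s + 3*a*s (C(s, a) = 3*(s + a*s) = 3*s + 3*a*s)
1/(C(981, n(37)) + 4179939) = 1/(3*981*(1 + 48*37) + 4179939) = 1/(3*981*(1 + 1776) + 4179939) = 1/(3*981*1777 + 4179939) = 1/(5229711 + 4179939) = 1/9409650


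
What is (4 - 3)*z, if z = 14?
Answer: 14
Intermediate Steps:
(4 - 3)*z = (4 - 3)*14 = 1*14 = 14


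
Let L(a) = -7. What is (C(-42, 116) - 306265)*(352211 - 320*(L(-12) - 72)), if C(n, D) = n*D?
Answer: -117451417267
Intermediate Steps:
C(n, D) = D*n
(C(-42, 116) - 306265)*(352211 - 320*(L(-12) - 72)) = (116*(-42) - 306265)*(352211 - 320*(-7 - 72)) = (-4872 - 306265)*(352211 - 320*(-79)) = -311137*(352211 + 25280) = -311137*377491 = -117451417267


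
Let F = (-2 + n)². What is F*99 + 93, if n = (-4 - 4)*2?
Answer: 32169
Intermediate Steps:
n = -16 (n = -8*2 = -16)
F = 324 (F = (-2 - 16)² = (-18)² = 324)
F*99 + 93 = 324*99 + 93 = 32076 + 93 = 32169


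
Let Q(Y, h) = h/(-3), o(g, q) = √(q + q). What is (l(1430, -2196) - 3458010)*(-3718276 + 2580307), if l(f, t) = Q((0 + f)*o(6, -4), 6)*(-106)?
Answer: 3934866932262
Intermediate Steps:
o(g, q) = √2*√q (o(g, q) = √(2*q) = √2*√q)
Q(Y, h) = -h/3 (Q(Y, h) = h*(-⅓) = -h/3)
l(f, t) = 212 (l(f, t) = -⅓*6*(-106) = -2*(-106) = 212)
(l(1430, -2196) - 3458010)*(-3718276 + 2580307) = (212 - 3458010)*(-3718276 + 2580307) = -3457798*(-1137969) = 3934866932262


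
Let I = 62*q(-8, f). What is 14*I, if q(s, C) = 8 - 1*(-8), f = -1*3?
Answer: 13888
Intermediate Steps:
f = -3
q(s, C) = 16 (q(s, C) = 8 + 8 = 16)
I = 992 (I = 62*16 = 992)
14*I = 14*992 = 13888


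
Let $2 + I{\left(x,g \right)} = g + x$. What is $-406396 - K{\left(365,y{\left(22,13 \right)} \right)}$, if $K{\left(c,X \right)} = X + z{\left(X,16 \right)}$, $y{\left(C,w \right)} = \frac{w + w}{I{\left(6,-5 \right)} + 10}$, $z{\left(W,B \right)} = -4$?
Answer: $- \frac{3657554}{9} \approx -4.064 \cdot 10^{5}$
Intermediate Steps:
$I{\left(x,g \right)} = -2 + g + x$ ($I{\left(x,g \right)} = -2 + \left(g + x\right) = -2 + g + x$)
$y{\left(C,w \right)} = \frac{2 w}{9}$ ($y{\left(C,w \right)} = \frac{w + w}{\left(-2 - 5 + 6\right) + 10} = \frac{2 w}{-1 + 10} = \frac{2 w}{9}$)
$K{\left(c,X \right)} = -4 + X$ ($K{\left(c,X \right)} = X - 4 = -4 + X$)
$-406396 - K{\left(365,y{\left(22,13 \right)} \right)} = -406396 - \left(-4 + \frac{2}{9} \cdot 13\right) = -406396 - \left(-4 + \frac{26}{9}\right) = -406396 - - \frac{10}{9} = -406396 + \frac{10}{9} = - \frac{3657554}{9}$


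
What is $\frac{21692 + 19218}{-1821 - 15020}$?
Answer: $- \frac{40910}{16841} \approx -2.4292$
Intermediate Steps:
$\frac{21692 + 19218}{-1821 - 15020} = \frac{40910}{-16841} = 40910 \left(- \frac{1}{16841}\right) = - \frac{40910}{16841}$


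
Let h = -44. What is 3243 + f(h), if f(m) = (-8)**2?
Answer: 3307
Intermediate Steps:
f(m) = 64
3243 + f(h) = 3243 + 64 = 3307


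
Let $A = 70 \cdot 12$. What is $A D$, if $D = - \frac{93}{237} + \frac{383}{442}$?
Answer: $\frac{6953100}{17459} \approx 398.25$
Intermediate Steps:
$A = 840$
$D = \frac{16555}{34918}$ ($D = \left(-93\right) \frac{1}{237} + 383 \cdot \frac{1}{442} = - \frac{31}{79} + \frac{383}{442} = \frac{16555}{34918} \approx 0.47411$)
$A D = 840 \cdot \frac{16555}{34918} = \frac{6953100}{17459}$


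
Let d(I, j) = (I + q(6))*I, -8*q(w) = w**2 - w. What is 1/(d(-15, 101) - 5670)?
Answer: -4/21555 ≈ -0.00018557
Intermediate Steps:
q(w) = -w**2/8 + w/8 (q(w) = -(w**2 - w)/8 = -w**2/8 + w/8)
d(I, j) = I*(-15/4 + I) (d(I, j) = (I + (1/8)*6*(1 - 1*6))*I = (I + (1/8)*6*(1 - 6))*I = (I + (1/8)*6*(-5))*I = (I - 15/4)*I = (-15/4 + I)*I = I*(-15/4 + I))
1/(d(-15, 101) - 5670) = 1/((1/4)*(-15)*(-15 + 4*(-15)) - 5670) = 1/((1/4)*(-15)*(-15 - 60) - 5670) = 1/((1/4)*(-15)*(-75) - 5670) = 1/(1125/4 - 5670) = 1/(-21555/4) = -4/21555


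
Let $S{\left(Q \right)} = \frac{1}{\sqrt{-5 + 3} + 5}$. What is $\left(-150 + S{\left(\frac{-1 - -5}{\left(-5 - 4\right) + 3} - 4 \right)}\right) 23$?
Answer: $- \frac{93035}{27} - \frac{23 i \sqrt{2}}{27} \approx -3445.7 - 1.2047 i$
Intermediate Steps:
$S{\left(Q \right)} = \frac{1}{5 + i \sqrt{2}}$ ($S{\left(Q \right)} = \frac{1}{\sqrt{-2} + 5} = \frac{1}{i \sqrt{2} + 5} = \frac{1}{5 + i \sqrt{2}}$)
$\left(-150 + S{\left(\frac{-1 - -5}{\left(-5 - 4\right) + 3} - 4 \right)}\right) 23 = \left(-150 + \left(\frac{5}{27} - \frac{i \sqrt{2}}{27}\right)\right) 23 = \left(- \frac{4045}{27} - \frac{i \sqrt{2}}{27}\right) 23 = - \frac{93035}{27} - \frac{23 i \sqrt{2}}{27}$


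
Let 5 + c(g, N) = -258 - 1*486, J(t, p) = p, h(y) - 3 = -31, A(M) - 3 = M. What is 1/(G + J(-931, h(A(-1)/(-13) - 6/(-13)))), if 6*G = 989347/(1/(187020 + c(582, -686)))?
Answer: 6/184286654869 ≈ 3.2558e-11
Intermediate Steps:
A(M) = 3 + M
h(y) = -28 (h(y) = 3 - 31 = -28)
c(g, N) = -749 (c(g, N) = -5 + (-258 - 1*486) = -5 + (-258 - 486) = -5 - 744 = -749)
G = 184286655037/6 (G = (989347/(1/(187020 - 749)))/6 = (989347/(1/186271))/6 = (989347*186271)/6 = (1/6)*184286655037 = 184286655037/6 ≈ 3.0714e+10)
1/(G + J(-931, h(A(-1)/(-13) - 6/(-13)))) = 1/(184286655037/6 - 28) = 1/(184286654869/6) = 6/184286654869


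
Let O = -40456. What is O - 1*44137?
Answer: -84593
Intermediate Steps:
O - 1*44137 = -40456 - 1*44137 = -40456 - 44137 = -84593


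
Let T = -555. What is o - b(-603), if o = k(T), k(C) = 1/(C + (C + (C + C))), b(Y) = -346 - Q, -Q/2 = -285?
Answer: 2033519/2220 ≈ 916.00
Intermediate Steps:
Q = 570 (Q = -2*(-285) = 570)
b(Y) = -916 (b(Y) = -346 - 1*570 = -346 - 570 = -916)
k(C) = 1/(4*C) (k(C) = 1/(C + (C + 2*C)) = 1/(C + 3*C) = 1/(4*C))
o = -1/2220 (o = (¼)/(-555) = (¼)*(-1/555) = -1/2220 ≈ -0.00045045)
o - b(-603) = -1/2220 - 1*(-916) = -1/2220 + 916 = 2033519/2220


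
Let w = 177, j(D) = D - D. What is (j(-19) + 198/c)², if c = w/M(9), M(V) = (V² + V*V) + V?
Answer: 127373796/3481 ≈ 36591.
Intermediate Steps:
j(D) = 0
M(V) = V + 2*V² (M(V) = (V² + V²) + V = 2*V² + V = V + 2*V²)
c = 59/57 (c = 177/((9*(1 + 2*9))) = 177/((9*(1 + 18))) = 177/((9*19)) = 177/171 = 177*(1/171) = 59/57 ≈ 1.0351)
(j(-19) + 198/c)² = (0 + 198/(59/57))² = (0 + 198*(57/59))² = (0 + 11286/59)² = (11286/59)² = 127373796/3481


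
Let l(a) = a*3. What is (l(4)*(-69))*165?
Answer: -136620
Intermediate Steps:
l(a) = 3*a
(l(4)*(-69))*165 = ((3*4)*(-69))*165 = (12*(-69))*165 = -828*165 = -136620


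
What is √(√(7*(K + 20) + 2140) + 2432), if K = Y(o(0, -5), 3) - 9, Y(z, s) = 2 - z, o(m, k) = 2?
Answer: √(2432 + √2217) ≈ 49.790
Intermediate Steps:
K = -9 (K = (2 - 1*2) - 9 = (2 - 2) - 9 = 0 - 9 = -9)
√(√(7*(K + 20) + 2140) + 2432) = √(√(7*(-9 + 20) + 2140) + 2432) = √(√(7*11 + 2140) + 2432) = √(√(77 + 2140) + 2432) = √(√2217 + 2432) = √(2432 + √2217)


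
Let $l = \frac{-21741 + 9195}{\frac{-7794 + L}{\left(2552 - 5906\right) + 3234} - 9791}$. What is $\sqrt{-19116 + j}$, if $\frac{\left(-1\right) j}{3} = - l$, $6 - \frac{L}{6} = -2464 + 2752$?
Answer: $\frac{6 i \sqrt{20029925485761}}{194239} \approx 138.25 i$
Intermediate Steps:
$L = -1692$ ($L = 36 - 6 \left(-2464 + 2752\right) = 36 - 1728 = -1692$)
$l = \frac{250920}{194239}$ ($l = \frac{-21741 + 9195}{\frac{-7794 - 1692}{\left(2552 - 5906\right) + 3234} - 9791} = - \frac{12546}{- \frac{9486}{-3354 + 3234} - 9791} = - \frac{12546}{- \frac{9486}{-120} - 9791} = - \frac{12546}{\left(-9486\right) \left(- \frac{1}{120}\right) - 9791} = - \frac{12546}{\frac{1581}{20} - 9791} = - \frac{12546}{- \frac{194239}{20}} = \left(-12546\right) \left(- \frac{20}{194239}\right) = \frac{250920}{194239} \approx 1.2918$)
$j = \frac{752760}{194239}$ ($j = - 3 \left(\left(-1\right) \frac{250920}{194239}\right) = \left(-3\right) \left(- \frac{250920}{194239}\right) = \frac{752760}{194239} \approx 3.8754$)
$\sqrt{-19116 + j} = \sqrt{-19116 + \frac{752760}{194239}} = \sqrt{- \frac{3712319964}{194239}} = \frac{6 i \sqrt{20029925485761}}{194239}$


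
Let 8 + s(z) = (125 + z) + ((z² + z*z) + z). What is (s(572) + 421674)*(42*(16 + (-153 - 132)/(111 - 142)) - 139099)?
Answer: -4610067176901/31 ≈ -1.4871e+11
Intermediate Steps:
s(z) = 117 + 2*z + 2*z² (s(z) = -8 + ((125 + z) + ((z² + z*z) + z)) = -8 + ((125 + z) + ((z² + z²) + z)) = -8 + ((125 + z) + (2*z² + z)) = -8 + ((125 + z) + (z + 2*z²)) = -8 + (125 + 2*z + 2*z²) = 117 + 2*z + 2*z²)
(s(572) + 421674)*(42*(16 + (-153 - 132)/(111 - 142)) - 139099) = ((117 + 2*572 + 2*572²) + 421674)*(42*(16 + (-153 - 132)/(111 - 142)) - 139099) = ((117 + 1144 + 2*327184) + 421674)*(42*(16 - 285/(-31)) - 139099) = ((117 + 1144 + 654368) + 421674)*(42*(16 - 285*(-1/31)) - 139099) = (655629 + 421674)*(42*(16 + 285/31) - 139099) = 1077303*(42*(781/31) - 139099) = 1077303*(32802/31 - 139099) = 1077303*(-4279267/31) = -4610067176901/31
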